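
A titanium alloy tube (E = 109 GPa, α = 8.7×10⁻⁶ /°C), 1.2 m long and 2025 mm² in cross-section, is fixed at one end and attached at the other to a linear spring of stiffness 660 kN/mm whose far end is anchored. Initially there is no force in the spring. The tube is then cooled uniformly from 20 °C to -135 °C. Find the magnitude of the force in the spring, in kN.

Free thermal contraction: δ_free = αΔT L = 8.7×10⁻⁶ × 155 × 1200 = 1.618 mm.
With a force P in the spring, the elastic change of the tube is PL/(AE) and that of the spring is P/k; compatibility requires their sum to equal δ_free.
P [ L/(AE) + 1/k ] = δ_free → P [ 1200/(2025×109×10³) + 1/(660×10³) ] = 1.618.
P = 1.618 / 6.952×10⁻⁶ = 232800 N.

P ≈ 233 kN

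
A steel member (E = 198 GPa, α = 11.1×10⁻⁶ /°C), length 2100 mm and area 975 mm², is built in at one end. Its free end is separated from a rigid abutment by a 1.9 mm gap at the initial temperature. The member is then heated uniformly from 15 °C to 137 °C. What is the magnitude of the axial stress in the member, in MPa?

Unrestrained expansion: δ_free = αΔT L = 11.1×10⁻⁶ × 122 × 2100 = 2.844 mm.
The gap closes (δ_free > 1.9 mm) and the wall then resists a further 2.844 − 1.9 = 0.9438 mm of expansion.
That suppressed elongation corresponds to σ = E·Δ/L = 198×10³ × 0.9438/2100 = 88.99 MPa.

σ ≈ 89 MPa (compressive)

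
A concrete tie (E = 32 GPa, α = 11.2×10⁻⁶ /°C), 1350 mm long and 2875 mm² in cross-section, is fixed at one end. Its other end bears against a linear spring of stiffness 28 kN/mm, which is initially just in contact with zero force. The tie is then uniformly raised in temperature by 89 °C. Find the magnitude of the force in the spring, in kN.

P ≈ 26.7 kN

If the spring were absent the tie would lengthen by αΔT L = 11.2×10⁻⁶ × 89 × 1350 = 1.346 mm.
Let P be the compressive force at the spring. The tie shortens elastically by PL/(AE) and the spring compresses by P/k; together these equal δ_free.
So P = δ_free / [L/(AE) + 1/k] = 1.346 / [ 1350/(2875×32×10³) + 1/(28×10³) ].
P = 1.346 / 5.039×10⁻⁵ = 26710 N.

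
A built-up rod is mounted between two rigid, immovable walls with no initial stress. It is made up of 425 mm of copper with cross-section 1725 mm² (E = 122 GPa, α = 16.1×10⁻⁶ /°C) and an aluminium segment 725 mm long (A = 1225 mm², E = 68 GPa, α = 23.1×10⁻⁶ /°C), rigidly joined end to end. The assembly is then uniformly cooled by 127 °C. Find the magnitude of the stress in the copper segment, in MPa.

σ ≈ 162 MPa (tensile)

If the supports were absent, the total length change would be Σ αᵢΔT Lᵢ = 16.1×10⁻⁶×127×425 + 23.1×10⁻⁶×127×725 = 2.996 mm.
Since the ends are fixed, an axial force P builds up, equal in every segment, with P · Σ Lᵢ/(AᵢEᵢ) = δ_free.
Σ Lᵢ/(AᵢEᵢ) = 425/(1725×122×10³) + 725/(1225×68×10³) = 1.072×10⁻⁵ mm/N.
Hence P = δ_free / Σ(L/AE) = 2.996/1.072×10⁻⁵ = 279.4 kN (tensile).
σ_{copper} = P / A = 279400 / 1725 = 162 MPa.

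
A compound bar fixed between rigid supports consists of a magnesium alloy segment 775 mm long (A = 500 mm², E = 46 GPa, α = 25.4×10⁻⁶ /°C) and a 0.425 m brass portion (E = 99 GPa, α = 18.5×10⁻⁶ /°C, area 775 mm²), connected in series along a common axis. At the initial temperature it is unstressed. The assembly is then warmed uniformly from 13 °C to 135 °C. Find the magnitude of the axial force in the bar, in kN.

P ≈ 85.7 kN (compressive)

With the walls removed the bar would change length by δ_free = Σ αᵢΔT Lᵢ = 25.4×10⁻⁶×122×775 + 18.5×10⁻⁶×122×425 = 3.361 mm.
The walls prevent any net length change, so an axial force P (same in every segment) develops. Compatibility: P · Σ Lᵢ/(AᵢEᵢ) = δ_free.
The series flexibility is Σ Lᵢ/(AᵢEᵢ) = 775/(500×46×10³) + 425/(775×99×10³) = 3.923×10⁻⁵ mm/N.
Hence P = δ_free / Σ(L/AE) = 3.361/3.923×10⁻⁵ = 85.66 kN (compressive).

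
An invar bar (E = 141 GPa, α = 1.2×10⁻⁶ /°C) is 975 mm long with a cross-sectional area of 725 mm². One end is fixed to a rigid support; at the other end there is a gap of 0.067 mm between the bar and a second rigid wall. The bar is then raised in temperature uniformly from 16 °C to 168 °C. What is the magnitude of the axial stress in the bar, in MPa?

Free thermal elongation = αΔT L = 1.2×10⁻⁶ × 152 × 975 = 0.1778 mm.
This exceeds the 0.067 mm gap, so the wall pushes back. The portion of expansion that must be recovered elastically is δ_free − gap = 0.1778 − 0.067 = 0.1108 mm.
That suppressed elongation corresponds to σ = E·Δ/L = 141×10³ × 0.1108/975 = 16.03 MPa.

σ ≈ 16 MPa (compressive)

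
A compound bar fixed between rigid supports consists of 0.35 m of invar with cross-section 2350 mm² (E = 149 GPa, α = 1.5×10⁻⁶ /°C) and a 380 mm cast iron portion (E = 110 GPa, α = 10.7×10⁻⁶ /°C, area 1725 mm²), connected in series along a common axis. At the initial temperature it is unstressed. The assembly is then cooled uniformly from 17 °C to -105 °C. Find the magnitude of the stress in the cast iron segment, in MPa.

σ ≈ 108 MPa (tensile)

If the supports were absent, the total length change would be Σ αᵢΔT Lᵢ = 1.5×10⁻⁶×122×350 + 10.7×10⁻⁶×122×380 = 0.5601 mm.
The walls prevent any net length change, so an axial force P (same in every segment) develops. Compatibility: P · Σ Lᵢ/(AᵢEᵢ) = δ_free.
The series flexibility is Σ Lᵢ/(AᵢEᵢ) = 350/(2350×149×10³) + 380/(1725×110×10³) = 3.002×10⁻⁶ mm/N.
So P = 0.5601 / 3.002×10⁻⁶ = 186.6 kN, tensile.
σ_{cast iron} = P / A = 186600 / 1725 = 108.2 MPa.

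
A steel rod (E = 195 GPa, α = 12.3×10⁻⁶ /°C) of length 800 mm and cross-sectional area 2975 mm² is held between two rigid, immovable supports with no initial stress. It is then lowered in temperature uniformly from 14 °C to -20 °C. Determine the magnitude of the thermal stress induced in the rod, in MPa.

σ ≈ 81.5 MPa (tensile)

Because both ends are immovable the net strain is zero, and the suppressed thermal strain is αΔT = 12.3×10⁻⁶ × 34 = 418.2×10⁻⁶.
The stress required to suppress this strain is σ = Eε = 195×10³ × 418.2×10⁻⁶ = 81.55 MPa, tensile since the rod is trying to contract.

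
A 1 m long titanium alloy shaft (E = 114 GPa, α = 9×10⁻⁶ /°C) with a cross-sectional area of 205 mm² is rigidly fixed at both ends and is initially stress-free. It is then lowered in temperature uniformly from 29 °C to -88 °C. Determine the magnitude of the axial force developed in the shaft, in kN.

P ≈ 24.6 kN (tensile)

The ends cannot move, so σ = EαΔT = 114×10³ × 9×10⁻⁶ × 117 = 120 MPa.
Axial force P = σA = 120 × 205 = 24610 N = 24.61 kN, tensile.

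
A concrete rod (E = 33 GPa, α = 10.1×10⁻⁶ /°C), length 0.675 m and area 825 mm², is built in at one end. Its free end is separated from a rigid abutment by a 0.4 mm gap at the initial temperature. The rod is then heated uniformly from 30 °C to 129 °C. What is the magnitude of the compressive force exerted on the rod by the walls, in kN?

P ≈ 11.1 kN

Free thermal elongation = αΔT L = 10.1×10⁻⁶ × 99 × 675 = 0.6749 mm.
After closing the 0.4 mm clearance, 0.6749 − 0.4 = 0.2749 mm of expansion remains to be suppressed by the wall.
So σ = E(δ_free − g)/L = 33×10³ × 0.2749/675 = 13.44 MPa.
Force on the wall = σA = 13.44 × 825 mm² = 11.09 kN.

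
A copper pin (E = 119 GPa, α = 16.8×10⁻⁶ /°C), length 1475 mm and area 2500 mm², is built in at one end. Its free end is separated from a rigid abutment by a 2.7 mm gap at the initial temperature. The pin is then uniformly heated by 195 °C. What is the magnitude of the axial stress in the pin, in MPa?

σ ≈ 172 MPa (compressive)

If the wall were absent the pin would grow by αΔT L = 16.8×10⁻⁶ × 195 × 1475 = 4.832 mm.
This exceeds the 2.7 mm gap, so the wall pushes back. The portion of expansion that must be recovered elastically is δ_free − gap = 4.832 − 2.7 = 2.132 mm.
Compatibility: PL/(AE) = 2.132 mm, so σ = P/A = E × (2.132/1475) = 172 MPa.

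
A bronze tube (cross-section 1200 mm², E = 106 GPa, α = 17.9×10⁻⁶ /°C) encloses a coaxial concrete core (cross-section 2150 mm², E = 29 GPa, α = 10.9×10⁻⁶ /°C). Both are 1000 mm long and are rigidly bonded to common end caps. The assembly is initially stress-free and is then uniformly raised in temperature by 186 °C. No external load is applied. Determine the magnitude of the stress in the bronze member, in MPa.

The bronze has the larger α, so on heating it would change length more than the concrete if both were free. The rigid plates force a common final length, so the bronze is put into compression and the concrete into tension, with equal and opposite forces P (no external load).
Equating the net (thermal + elastic) strains gives |α₁ − α₂|·ΔT = P·[1/(A₁E₁) + 1/(A₂E₂)].
|α₁ − α₂|·ΔT = 7×10⁻⁶ × 186 = 0.001302.
1/(A₁E₁) + 1/(A₂E₂) = 1/(1200×106×10³) + 1/(2150×29×10³) = 2.39×10⁻⁸ N⁻¹.
So P = 0.001302 / 2.39×10⁻⁸ = 54.48 kN.
σ_{bronze} = P/A₁ = 54480/1200 = 45.4 MPa, compressive.

σ ≈ 45.4 MPa (compressive)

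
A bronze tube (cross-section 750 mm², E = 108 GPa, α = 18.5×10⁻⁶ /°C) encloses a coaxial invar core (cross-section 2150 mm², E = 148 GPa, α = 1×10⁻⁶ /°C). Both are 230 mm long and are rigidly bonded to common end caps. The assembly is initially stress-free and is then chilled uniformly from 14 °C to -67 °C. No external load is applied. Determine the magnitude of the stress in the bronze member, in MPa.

The bronze has the larger α, so on cooling it would change length more than the invar if both were free. The rigid plates force a common final length, so the bronze is put into tension and the invar into compression, with equal and opposite forces P (no external load).
Compatibility of the two members (thermal + elastic change equal): (α₁ − α₂)ΔT = P·[1/(A₁E₁) + 1/(A₂E₂)].
|α₁ − α₂|·ΔT = 17.5×10⁻⁶ × 81 = 0.001417.
1/(A₁E₁) + 1/(A₂E₂) = 1/(750×108×10³) + 1/(2150×148×10³) = 1.549×10⁻⁸ N⁻¹.
So P = 0.001417 / 1.549×10⁻⁸ = 91.52 kN.
σ_{bronze} = P/A₁ = 91520/750 = 122 MPa, tensile.

σ ≈ 122 MPa (tensile)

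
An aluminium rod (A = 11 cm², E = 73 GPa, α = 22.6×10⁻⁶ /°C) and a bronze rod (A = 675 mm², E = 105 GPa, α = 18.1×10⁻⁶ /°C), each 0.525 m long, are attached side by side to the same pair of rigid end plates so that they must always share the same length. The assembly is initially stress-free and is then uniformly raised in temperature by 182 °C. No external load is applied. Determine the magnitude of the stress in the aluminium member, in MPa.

The aluminium has the larger α, so on heating it would change length more than the bronze if both were free. The rigid plates force a common final length, so the aluminium is put into compression and the bronze into tension, with equal and opposite forces P (no external load).
Setting the final lengths equal and cancelling L: (α₁ − α₂)ΔT = P/(A₁E₁) + P/(A₂E₂).
|α₁ − α₂|·ΔT = 4.5×10⁻⁶ × 182 = 0.000819.
1/(A₁E₁) + 1/(A₂E₂) = 1/(1100×73×10³) + 1/(675×105×10³) = 2.656×10⁻⁸ N⁻¹.
So P = 0.000819 / 2.656×10⁻⁸ = 30.83 kN.
σ_{aluminium} = P/A₁ = 30830/1100 = 28.03 MPa, compressive.

σ ≈ 28 MPa (compressive)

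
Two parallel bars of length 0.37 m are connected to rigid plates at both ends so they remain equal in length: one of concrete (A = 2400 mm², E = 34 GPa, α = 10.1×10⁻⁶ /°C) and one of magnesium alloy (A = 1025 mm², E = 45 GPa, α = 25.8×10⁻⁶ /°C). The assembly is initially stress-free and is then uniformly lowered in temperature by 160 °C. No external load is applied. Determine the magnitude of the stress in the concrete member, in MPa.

Equilibrium of a rigid end plate with no external load gives equal and opposite internal forces ±P in the two members. Since α_{magnesium alloy} > α_{concrete}, cooling drives the magnesium alloy into tension and the concrete into compression.
Equating the net (thermal + elastic) strains gives |α₁ − α₂|·ΔT = P·[1/(A₁E₁) + 1/(A₂E₂)].
|α₁ − α₂|·ΔT = 15.7×10⁻⁶ × 160 = 0.002512.
1/(A₁E₁) + 1/(A₂E₂) = 1/(2400×34×10³) + 1/(1025×45×10³) = 3.394×10⁻⁸ N⁻¹.
P = 0.002512 / 3.394×10⁻⁸ = 74020 N = 74.02 kN.
σ_{concrete} = P/A₁ = 74020/2400 = 30.84 MPa, compressive.

σ ≈ 30.8 MPa (compressive)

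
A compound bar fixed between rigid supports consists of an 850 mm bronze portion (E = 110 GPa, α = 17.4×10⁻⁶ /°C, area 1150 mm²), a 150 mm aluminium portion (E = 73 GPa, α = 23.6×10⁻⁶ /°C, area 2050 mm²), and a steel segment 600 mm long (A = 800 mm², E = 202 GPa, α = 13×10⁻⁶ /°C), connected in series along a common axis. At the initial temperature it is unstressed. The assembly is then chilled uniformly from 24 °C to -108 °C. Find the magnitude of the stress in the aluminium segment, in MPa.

σ ≈ 147 MPa (tensile)

If the supports were absent, the total length change would be Σ αᵢΔT Lᵢ = 17.4×10⁻⁶×132×850 + 23.6×10⁻⁶×132×150 + 13×10⁻⁶×132×600 = 3.449 mm.
Since the ends are fixed, an axial force P builds up, equal in every segment, with P · Σ Lᵢ/(AᵢEᵢ) = δ_free.
Σ Lᵢ/(AᵢEᵢ) = 850/(1150×110×10³) + 150/(2050×73×10³) + 600/(800×202×10³) = 1.143×10⁻⁵ mm/N.
P = 3.449 / 1.143×10⁻⁵ = 301600 N = 301.6 kN, tensile.
σ_{aluminium} = P / A = 301600 / 2050 = 147.1 MPa.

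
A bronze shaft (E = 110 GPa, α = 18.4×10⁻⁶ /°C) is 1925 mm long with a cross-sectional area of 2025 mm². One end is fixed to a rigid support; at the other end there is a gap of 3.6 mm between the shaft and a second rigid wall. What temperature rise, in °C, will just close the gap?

The gap closes when αΔT L = 3.6 mm, since the shaft is still unstressed at that instant.
ΔT = 3.6 / (18.4×10⁻⁶ × 1925) = 101.6 °C.

ΔT ≈ 102 °C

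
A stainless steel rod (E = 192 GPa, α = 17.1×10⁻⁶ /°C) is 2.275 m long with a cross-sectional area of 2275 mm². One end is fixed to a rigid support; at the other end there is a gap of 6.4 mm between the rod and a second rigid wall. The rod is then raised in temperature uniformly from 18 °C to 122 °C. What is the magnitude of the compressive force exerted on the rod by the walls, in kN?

P ≈ 0 kN

Unrestrained expansion: δ_free = αΔT L = 17.1×10⁻⁶ × 104 × 2275 = 4.046 mm.
This is smaller than the 6.4 mm clearance, so the rod expands freely without reaching the stop — the stress is zero.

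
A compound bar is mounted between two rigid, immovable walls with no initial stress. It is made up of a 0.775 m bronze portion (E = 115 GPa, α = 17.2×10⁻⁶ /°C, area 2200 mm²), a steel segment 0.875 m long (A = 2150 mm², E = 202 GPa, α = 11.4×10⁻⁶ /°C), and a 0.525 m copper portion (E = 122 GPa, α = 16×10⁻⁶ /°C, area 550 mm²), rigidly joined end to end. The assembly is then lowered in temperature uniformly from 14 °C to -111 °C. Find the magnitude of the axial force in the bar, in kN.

P ≈ 307 kN (tensile)

With the walls removed the bar would change length by δ_free = Σ αᵢΔT Lᵢ = 17.2×10⁻⁶×125×775 + 11.4×10⁻⁶×125×875 + 16×10⁻⁶×125×525 = 3.963 mm.
The walls prevent any net length change, so an axial force P (same in every segment) develops. Compatibility: P · Σ Lᵢ/(AᵢEᵢ) = δ_free.
The series flexibility is Σ Lᵢ/(AᵢEᵢ) = 775/(2200×115×10³) + 875/(2150×202×10³) + 525/(550×122×10³) = 1.29×10⁻⁵ mm/N.
P = 3.963 / 1.29×10⁻⁵ = 307200 N = 307.2 kN, tensile.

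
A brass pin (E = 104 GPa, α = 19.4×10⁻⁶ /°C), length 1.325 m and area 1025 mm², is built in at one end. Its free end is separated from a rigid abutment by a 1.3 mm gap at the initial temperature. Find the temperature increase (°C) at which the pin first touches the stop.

Contact occurs when the free expansion equals the gap: αΔT L = 1.3 mm.
So ΔT = g/(αL) = 1.3/(19.4×10⁻⁶ × 1325) = 50.57 °C.

ΔT ≈ 50.6 °C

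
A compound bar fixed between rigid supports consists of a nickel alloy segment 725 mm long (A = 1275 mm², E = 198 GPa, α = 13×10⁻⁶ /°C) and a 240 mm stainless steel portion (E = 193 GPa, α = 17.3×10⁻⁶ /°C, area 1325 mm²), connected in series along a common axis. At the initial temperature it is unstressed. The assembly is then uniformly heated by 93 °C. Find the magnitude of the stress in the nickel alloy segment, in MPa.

If the supports were absent, the total length change would be Σ αᵢΔT Lᵢ = 13×10⁻⁶×93×725 + 17.3×10⁻⁶×93×240 = 1.263 mm.
The walls prevent any net length change, so an axial force P (same in every segment) develops. Compatibility: P · Σ Lᵢ/(AᵢEᵢ) = δ_free.
The series flexibility is Σ Lᵢ/(AᵢEᵢ) = 725/(1275×198×10³) + 240/(1325×193×10³) = 3.81×10⁻⁶ mm/N.
P = 1.263 / 3.81×10⁻⁶ = 331400 N = 331.4 kN, compressive.
σ_{nickel alloy} = P / A = 331400 / 1275 = 259.9 MPa.

σ ≈ 260 MPa (compressive)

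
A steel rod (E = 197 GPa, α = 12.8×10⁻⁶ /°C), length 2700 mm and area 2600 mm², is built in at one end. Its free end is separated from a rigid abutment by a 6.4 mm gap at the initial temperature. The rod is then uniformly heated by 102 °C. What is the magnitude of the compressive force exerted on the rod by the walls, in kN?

P ≈ 0 kN

If the wall were absent the rod would grow by αΔT L = 12.8×10⁻⁶ × 102 × 2700 = 3.525 mm.
This is smaller than the 6.4 mm clearance, so the rod expands freely without reaching the stop — the stress is zero.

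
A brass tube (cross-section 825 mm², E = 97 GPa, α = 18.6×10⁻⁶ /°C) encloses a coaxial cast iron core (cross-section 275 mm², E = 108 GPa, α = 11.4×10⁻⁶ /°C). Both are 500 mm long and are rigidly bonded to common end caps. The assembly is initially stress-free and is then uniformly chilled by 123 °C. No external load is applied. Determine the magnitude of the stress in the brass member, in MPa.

σ ≈ 23.3 MPa (tensile)

Both members must finish at the same length. With the larger α, the brass tends to over-contract; the plates restrain it, putting the brass in tension and the cast iron in compression. With no external load the two internal forces are equal and opposite, magnitude P.
Compatibility of the two members (thermal + elastic change equal): (α₁ − α₂)ΔT = P·[1/(A₁E₁) + 1/(A₂E₂)].
|α₁ − α₂|·ΔT = 7.2×10⁻⁶ × 123 = 0.0008856.
1/(A₁E₁) + 1/(A₂E₂) = 1/(825×97×10³) + 1/(275×108×10³) = 4.617×10⁻⁸ N⁻¹.
P = 0.0008856 / 4.617×10⁻⁸ = 19180 N = 19.18 kN.
σ_{brass} = P/A₁ = 19180/825 = 23.25 MPa, tensile.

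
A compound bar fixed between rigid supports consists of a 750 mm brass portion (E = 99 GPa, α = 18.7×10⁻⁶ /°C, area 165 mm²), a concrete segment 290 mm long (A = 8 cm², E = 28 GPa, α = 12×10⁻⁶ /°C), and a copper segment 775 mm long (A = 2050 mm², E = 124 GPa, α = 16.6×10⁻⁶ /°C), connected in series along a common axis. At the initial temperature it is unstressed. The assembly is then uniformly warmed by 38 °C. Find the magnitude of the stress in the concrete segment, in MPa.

With the walls removed the bar would change length by δ_free = Σ αᵢΔT Lᵢ = 18.7×10⁻⁶×38×750 + 12×10⁻⁶×38×290 + 16.6×10⁻⁶×38×775 = 1.154 mm.
The walls prevent any net length change, so an axial force P (same in every segment) develops. Compatibility: P · Σ Lᵢ/(AᵢEᵢ) = δ_free.
The series flexibility is Σ Lᵢ/(AᵢEᵢ) = 750/(165×99×10³) + 290/(800×28×10³) + 775/(2050×124×10³) = 6.191×10⁻⁵ mm/N.
P = 1.154 / 6.191×10⁻⁵ = 18640 N = 18.64 kN, compressive.
σ_{concrete} = P / A = 18640 / 800 = 23.3 MPa.

σ ≈ 23.3 MPa (compressive)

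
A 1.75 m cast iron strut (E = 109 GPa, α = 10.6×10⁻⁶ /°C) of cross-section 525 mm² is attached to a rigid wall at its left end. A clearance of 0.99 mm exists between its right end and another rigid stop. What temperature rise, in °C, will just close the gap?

The gap closes when αΔT L = 0.99 mm, since the strut is still unstressed at that instant.
ΔT = 0.99 / (10.6×10⁻⁶ × 1750) = 53.37 °C.

ΔT ≈ 53.4 °C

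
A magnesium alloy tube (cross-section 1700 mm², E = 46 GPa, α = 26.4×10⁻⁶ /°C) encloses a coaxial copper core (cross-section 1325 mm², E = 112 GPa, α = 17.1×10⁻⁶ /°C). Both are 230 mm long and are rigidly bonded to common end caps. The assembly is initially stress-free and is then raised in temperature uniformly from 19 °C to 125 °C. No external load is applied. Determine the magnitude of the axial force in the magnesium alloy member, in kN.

Both members must finish at the same length. With the larger α, the magnesium alloy tends to over-expand; the plates restrain it, putting the magnesium alloy in compression and the copper in tension. With no external load the two internal forces are equal and opposite, magnitude P.
Compatibility of the two members (thermal + elastic change equal): (α₁ − α₂)ΔT = P·[1/(A₁E₁) + 1/(A₂E₂)].
|α₁ − α₂|·ΔT = 9.3×10⁻⁶ × 106 = 0.0009858.
1/(A₁E₁) + 1/(A₂E₂) = 1/(1700×46×10³) + 1/(1325×112×10³) = 1.953×10⁻⁸ N⁻¹.
P = 0.0009858 / 1.953×10⁻⁸ = 50490 N = 50.49 kN.

P ≈ 50.5 kN (compressive in the magnesium alloy)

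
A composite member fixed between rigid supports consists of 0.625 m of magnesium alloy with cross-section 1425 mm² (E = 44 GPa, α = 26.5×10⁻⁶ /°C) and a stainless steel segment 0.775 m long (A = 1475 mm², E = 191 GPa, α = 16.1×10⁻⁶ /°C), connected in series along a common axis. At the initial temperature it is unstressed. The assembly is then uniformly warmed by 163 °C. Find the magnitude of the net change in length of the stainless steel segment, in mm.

|ΔL| ≈ 1.01 mm

Free thermal expansion of the whole bar: Σ αᵢΔT Lᵢ = 26.5×10⁻⁶×163×625 + 16.1×10⁻⁶×163×775 = 4.734 mm.
The walls prevent any net length change, so an axial force P (same in every segment) develops. Compatibility: P · Σ Lᵢ/(AᵢEᵢ) = δ_free.
Σ Lᵢ/(AᵢEᵢ) = 625/(1425×44×10³) + 775/(1475×191×10³) = 1.272×10⁻⁵ mm/N.
So P = 4.734 / 1.272×10⁻⁵ = 372.2 kN, compressive.
For the stainless steel segment, free thermal change = 16.1×10⁻⁶×163×775 = 2.034 mm and elastic change from P = 372200×775/(1475×191×10³) = 1.024 mm; these oppose, so the net change is 1.01 mm (segment lengthens).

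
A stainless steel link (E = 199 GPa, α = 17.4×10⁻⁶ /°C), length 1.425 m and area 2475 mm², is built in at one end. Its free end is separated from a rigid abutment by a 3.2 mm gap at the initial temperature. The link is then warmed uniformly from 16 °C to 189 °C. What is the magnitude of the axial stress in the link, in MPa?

Free thermal elongation = αΔT L = 17.4×10⁻⁶ × 173 × 1425 = 4.29 mm.
After closing the 3.2 mm clearance, 4.29 − 3.2 = 1.09 mm of expansion remains to be suppressed by the wall.
So σ = E(δ_free − g)/L = 199×10³ × 1.09/1425 = 152.2 MPa.

σ ≈ 152 MPa (compressive)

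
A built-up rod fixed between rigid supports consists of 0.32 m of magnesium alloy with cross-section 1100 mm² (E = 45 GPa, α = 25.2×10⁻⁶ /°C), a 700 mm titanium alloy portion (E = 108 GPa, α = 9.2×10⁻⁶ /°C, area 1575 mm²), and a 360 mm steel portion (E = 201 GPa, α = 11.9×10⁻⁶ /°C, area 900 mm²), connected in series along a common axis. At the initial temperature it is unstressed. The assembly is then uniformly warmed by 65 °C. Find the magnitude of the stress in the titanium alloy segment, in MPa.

Free thermal expansion of the whole bar: Σ αᵢΔT Lᵢ = 25.2×10⁻⁶×65×320 + 9.2×10⁻⁶×65×700 + 11.9×10⁻⁶×65×360 = 1.221 mm.
Since the ends are fixed, an axial force P builds up, equal in every segment, with P · Σ Lᵢ/(AᵢEᵢ) = δ_free.
Σ Lᵢ/(AᵢEᵢ) = 320/(1100×45×10³) + 700/(1575×108×10³) + 360/(900×201×10³) = 1.257×10⁻⁵ mm/N.
P = 1.221 / 1.257×10⁻⁵ = 97150 N = 97.15 kN, compressive.
σ_{titanium alloy} = P / A = 97150 / 1575 = 61.69 MPa.

σ ≈ 61.7 MPa (compressive)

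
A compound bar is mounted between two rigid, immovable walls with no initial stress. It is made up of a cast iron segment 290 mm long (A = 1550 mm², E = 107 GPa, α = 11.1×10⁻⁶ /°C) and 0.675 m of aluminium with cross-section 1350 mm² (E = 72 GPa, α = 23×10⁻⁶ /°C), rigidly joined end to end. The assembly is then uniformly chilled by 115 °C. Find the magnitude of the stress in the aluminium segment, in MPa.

Free thermal contraction of the whole bar: Σ αᵢΔT Lᵢ = 11.1×10⁻⁶×115×290 + 23×10⁻⁶×115×675 = 2.156 mm.
Since the ends are fixed, an axial force P builds up, equal in every segment, with P · Σ Lᵢ/(AᵢEᵢ) = δ_free.
Σ Lᵢ/(AᵢEᵢ) = 290/(1550×107×10³) + 675/(1350×72×10³) = 8.693×10⁻⁶ mm/N.
P = 2.156 / 8.693×10⁻⁶ = 248000 N = 248 kN, tensile.
σ_{aluminium} = P / A = 248000 / 1350 = 183.7 MPa.

σ ≈ 184 MPa (tensile)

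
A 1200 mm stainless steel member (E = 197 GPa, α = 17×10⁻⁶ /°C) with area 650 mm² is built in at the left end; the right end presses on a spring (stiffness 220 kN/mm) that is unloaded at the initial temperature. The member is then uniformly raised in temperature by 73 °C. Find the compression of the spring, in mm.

If the spring were absent the member would lengthen by αΔT L = 17×10⁻⁶ × 73 × 1200 = 1.489 mm.
With a force P in the spring, the elastic change of the member is PL/(AE) and that of the spring is P/k; compatibility requires their sum to equal δ_free.
So P = δ_free / [L/(AE) + 1/k] = 1.489 / [ 1200/(650×197×10³) + 1/(220×10³) ].
P = 1.489 / 1.392×10⁻⁵ = 107000 N.
Spring compression = P/k = 107000/(220×10³) = 0.4864 mm.

δ ≈ 0.486 mm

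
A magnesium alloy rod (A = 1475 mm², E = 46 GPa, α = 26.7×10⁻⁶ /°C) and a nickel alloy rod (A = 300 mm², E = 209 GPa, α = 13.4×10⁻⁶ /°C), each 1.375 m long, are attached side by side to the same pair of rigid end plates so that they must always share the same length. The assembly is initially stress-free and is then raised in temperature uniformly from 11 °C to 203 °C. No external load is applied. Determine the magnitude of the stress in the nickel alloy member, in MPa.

σ ≈ 277 MPa (tensile)

The magnesium alloy has the larger α, so on heating it would change length more than the nickel alloy if both were free. The rigid plates force a common final length, so the magnesium alloy is put into compression and the nickel alloy into tension, with equal and opposite forces P (no external load).
Setting the final lengths equal and cancelling L: (α₁ − α₂)ΔT = P/(A₁E₁) + P/(A₂E₂).
|α₁ − α₂|·ΔT = 13.3×10⁻⁶ × 192 = 0.002554.
1/(A₁E₁) + 1/(A₂E₂) = 1/(1475×46×10³) + 1/(300×209×10³) = 3.069×10⁻⁸ N⁻¹.
P = 0.002554 / 3.069×10⁻⁸ = 83210 N = 83.21 kN.
σ_{nickel alloy} = P/A₂ = 83210/300 = 277.4 MPa, tensile.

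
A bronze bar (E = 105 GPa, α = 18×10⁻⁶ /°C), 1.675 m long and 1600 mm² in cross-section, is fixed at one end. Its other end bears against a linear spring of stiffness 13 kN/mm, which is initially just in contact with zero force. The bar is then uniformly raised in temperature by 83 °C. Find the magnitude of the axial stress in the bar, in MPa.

σ ≈ 18 MPa (compressive)

The unrestrained thermal change is αΔT L = 18×10⁻⁶ × 83 × 1675 = 2.502 mm.
Let P be the compressive force at the spring. The bar shortens elastically by PL/(AE) and the spring compresses by P/k; together these equal δ_free.
So P = δ_free / [L/(AE) + 1/k] = 2.502 / [ 1675/(1600×105×10³) + 1/(13×10³) ].
P = 2.502 / 8.689×10⁻⁵ = 28800 N.
σ = P/A = 28800/1600 = 18 MPa.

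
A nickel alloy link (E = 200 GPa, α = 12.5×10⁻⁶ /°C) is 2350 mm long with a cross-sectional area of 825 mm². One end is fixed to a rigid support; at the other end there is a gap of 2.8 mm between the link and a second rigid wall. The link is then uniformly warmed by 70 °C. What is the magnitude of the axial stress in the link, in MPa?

Free thermal elongation = αΔT L = 12.5×10⁻⁶ × 70 × 2350 = 2.056 mm.
This is smaller than the 2.8 mm clearance, so the link expands freely without reaching the stop — the stress is zero.

σ ≈ 0 MPa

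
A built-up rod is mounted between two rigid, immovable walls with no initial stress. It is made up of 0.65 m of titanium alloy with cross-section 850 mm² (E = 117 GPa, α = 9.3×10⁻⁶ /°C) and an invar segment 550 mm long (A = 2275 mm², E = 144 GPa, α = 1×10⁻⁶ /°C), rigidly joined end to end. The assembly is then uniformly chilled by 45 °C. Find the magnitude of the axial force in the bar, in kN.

If the supports were absent, the total length change would be Σ αᵢΔT Lᵢ = 9.3×10⁻⁶×45×650 + 1×10⁻⁶×45×550 = 0.2968 mm.
Since the ends are fixed, an axial force P builds up, equal in every segment, with P · Σ Lᵢ/(AᵢEᵢ) = δ_free.
Σ Lᵢ/(AᵢEᵢ) = 650/(850×117×10³) + 550/(2275×144×10³) = 8.215×10⁻⁶ mm/N.
P = 0.2968 / 8.215×10⁻⁶ = 36130 N = 36.13 kN, tensile.

P ≈ 36.1 kN (tensile)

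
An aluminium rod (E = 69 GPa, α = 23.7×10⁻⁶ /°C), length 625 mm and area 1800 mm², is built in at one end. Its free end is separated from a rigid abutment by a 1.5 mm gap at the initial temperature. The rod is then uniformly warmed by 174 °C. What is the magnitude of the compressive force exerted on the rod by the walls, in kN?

P ≈ 214 kN

Unrestrained expansion: δ_free = αΔT L = 23.7×10⁻⁶ × 174 × 625 = 2.577 mm.
The gap closes (δ_free > 1.5 mm) and the wall then resists a further 2.577 − 1.5 = 1.077 mm of expansion.
Compatibility: PL/(AE) = 1.077 mm, so σ = P/A = E × (1.077/625) = 118.9 MPa.
Force on the wall = σA = 118.9 × 1800 mm² = 214.1 kN.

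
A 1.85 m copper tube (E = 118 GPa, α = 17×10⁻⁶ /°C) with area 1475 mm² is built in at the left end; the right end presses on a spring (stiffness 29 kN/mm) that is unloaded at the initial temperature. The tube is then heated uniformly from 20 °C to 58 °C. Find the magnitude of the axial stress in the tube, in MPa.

The unrestrained thermal change is αΔT L = 17×10⁻⁶ × 38 × 1850 = 1.195 mm.
With a force P in the spring, the elastic change of the tube is PL/(AE) and that of the spring is P/k; compatibility requires their sum to equal δ_free.
P [ L/(AE) + 1/k ] = δ_free → P [ 1850/(1475×118×10³) + 1/(29×10³) ] = 1.195.
P = 1.195 / 4.511×10⁻⁵ = 26490 N.
σ = P/A = 26490/1475 = 17.96 MPa.

σ ≈ 18 MPa (compressive)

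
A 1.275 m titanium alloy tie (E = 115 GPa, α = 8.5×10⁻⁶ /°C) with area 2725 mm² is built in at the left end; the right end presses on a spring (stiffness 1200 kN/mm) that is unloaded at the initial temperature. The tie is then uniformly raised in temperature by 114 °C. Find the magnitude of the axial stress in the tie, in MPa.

σ ≈ 92.5 MPa (compressive)

The unrestrained thermal change is αΔT L = 8.5×10⁻⁶ × 114 × 1275 = 1.235 mm.
Let P be the compressive force at the spring. The tie shortens elastically by PL/(AE) and the spring compresses by P/k; together these equal δ_free.
P [ L/(AE) + 1/k ] = δ_free → P [ 1275/(2725×115×10³) + 1/(1200×10³) ] = 1.235.
P = 1.235 / 4.902×10⁻⁶ = 252000 N.
σ = P/A = 252000/2725 = 92.49 MPa.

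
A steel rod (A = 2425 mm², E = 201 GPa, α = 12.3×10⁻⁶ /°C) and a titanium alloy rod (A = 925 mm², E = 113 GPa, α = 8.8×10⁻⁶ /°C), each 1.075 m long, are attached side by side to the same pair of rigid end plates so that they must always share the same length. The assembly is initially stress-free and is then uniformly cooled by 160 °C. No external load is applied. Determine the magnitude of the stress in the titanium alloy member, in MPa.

Equilibrium of a rigid end plate with no external load gives equal and opposite internal forces ±P in the two members. Since α_{steel} > α_{titanium alloy}, cooling drives the steel into tension and the titanium alloy into compression.
Compatibility of the two members (thermal + elastic change equal): (α₁ − α₂)ΔT = P·[1/(A₁E₁) + 1/(A₂E₂)].
|α₁ − α₂|·ΔT = 3.5×10⁻⁶ × 160 = 0.00056.
1/(A₁E₁) + 1/(A₂E₂) = 1/(2425×201×10³) + 1/(925×113×10³) = 1.162×10⁻⁸ N⁻¹.
P = 0.00056 / 1.162×10⁻⁸ = 48200 N = 48.2 kN.
σ_{titanium alloy} = P/A₂ = 48200/925 = 52.11 MPa, compressive.

σ ≈ 52.1 MPa (compressive)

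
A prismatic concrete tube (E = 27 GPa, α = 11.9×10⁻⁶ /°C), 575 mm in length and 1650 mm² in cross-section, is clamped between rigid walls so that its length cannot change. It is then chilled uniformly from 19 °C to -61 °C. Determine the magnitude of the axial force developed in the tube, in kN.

P ≈ 42.4 kN (tensile)

Full restraint means ε = 0, so the stress is σ = EαΔT = 27×10³ × 11.9×10⁻⁶ × 80 = 25.7 MPa.
P = AEαΔT = 1650 × 27×10³ × 11.9×10⁻⁶ × 80 = 42.41 kN (tensile).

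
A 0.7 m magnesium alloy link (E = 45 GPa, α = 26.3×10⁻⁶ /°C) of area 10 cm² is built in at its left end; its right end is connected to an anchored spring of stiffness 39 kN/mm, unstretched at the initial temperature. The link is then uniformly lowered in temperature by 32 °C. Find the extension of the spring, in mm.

Free thermal contraction: δ_free = αΔT L = 26.3×10⁻⁶ × 32 × 700 = 0.5891 mm.
With a force P in the spring, the elastic change of the link is PL/(AE) and that of the spring is P/k; compatibility requires their sum to equal δ_free.
So P = δ_free / [L/(AE) + 1/k] = 0.5891 / [ 700/(1000×45×10³) + 1/(39×10³) ].
P = 0.5891 / 4.12×10⁻⁵ = 14300 N.
Spring extension = P/k = 14300/(39×10³) = 0.3667 mm.

δ ≈ 0.367 mm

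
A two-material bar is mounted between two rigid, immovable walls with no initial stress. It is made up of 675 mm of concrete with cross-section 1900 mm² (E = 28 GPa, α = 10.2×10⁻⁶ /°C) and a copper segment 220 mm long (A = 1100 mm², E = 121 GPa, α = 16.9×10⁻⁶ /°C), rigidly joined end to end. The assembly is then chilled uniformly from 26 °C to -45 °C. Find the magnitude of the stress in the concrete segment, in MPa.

If the supports were absent, the total length change would be Σ αᵢΔT Lᵢ = 10.2×10⁻⁶×71×675 + 16.9×10⁻⁶×71×220 = 0.7528 mm.
Since the ends are fixed, an axial force P builds up, equal in every segment, with P · Σ Lᵢ/(AᵢEᵢ) = δ_free.
The series flexibility is Σ Lᵢ/(AᵢEᵢ) = 675/(1900×28×10³) + 220/(1100×121×10³) = 1.434×10⁻⁵ mm/N.
So P = 0.7528 / 1.434×10⁻⁵ = 52.49 kN, tensile.
σ_{concrete} = P / A = 52490 / 1900 = 27.63 MPa.

σ ≈ 27.6 MPa (tensile)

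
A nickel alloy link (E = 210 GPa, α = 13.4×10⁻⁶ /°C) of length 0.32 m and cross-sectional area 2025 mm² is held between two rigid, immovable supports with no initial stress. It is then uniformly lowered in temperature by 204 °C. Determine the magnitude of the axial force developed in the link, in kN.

P ≈ 1160 kN (tensile)

With zero net strain, σ = E·αΔT = 210 GPa × 13.4×10⁻⁶ × 204 = 574.1 MPa.
P = AEαΔT = 2025 × 210×10³ × 13.4×10⁻⁶ × 204 = 1162 kN (tensile).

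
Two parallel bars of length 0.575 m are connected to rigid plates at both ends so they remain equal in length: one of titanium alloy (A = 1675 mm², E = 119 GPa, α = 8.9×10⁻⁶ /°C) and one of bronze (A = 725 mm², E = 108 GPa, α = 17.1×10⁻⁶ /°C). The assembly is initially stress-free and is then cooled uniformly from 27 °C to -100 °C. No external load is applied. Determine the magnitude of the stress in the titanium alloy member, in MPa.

σ ≈ 35 MPa (compressive)

The bronze has the larger α, so on cooling it would change length more than the titanium alloy if both were free. The rigid plates force a common final length, so the bronze is put into tension and the titanium alloy into compression, with equal and opposite forces P (no external load).
Equating the net (thermal + elastic) strains gives |α₁ − α₂|·ΔT = P·[1/(A₁E₁) + 1/(A₂E₂)].
|α₁ − α₂|·ΔT = 8.2×10⁻⁶ × 127 = 0.001041.
1/(A₁E₁) + 1/(A₂E₂) = 1/(1675×119×10³) + 1/(725×108×10³) = 1.779×10⁻⁸ N⁻¹.
So P = 0.001041 / 1.779×10⁻⁸ = 58.54 kN.
σ_{titanium alloy} = P/A₁ = 58540/1675 = 34.95 MPa, compressive.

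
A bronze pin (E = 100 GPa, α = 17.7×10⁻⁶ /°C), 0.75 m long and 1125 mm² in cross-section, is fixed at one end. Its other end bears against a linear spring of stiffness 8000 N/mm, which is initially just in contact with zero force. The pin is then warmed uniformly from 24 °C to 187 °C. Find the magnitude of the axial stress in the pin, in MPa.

σ ≈ 14.6 MPa (compressive)

The unrestrained thermal change is αΔT L = 17.7×10⁻⁶ × 163 × 750 = 2.164 mm.
Let P be the compressive force at the spring. The pin shortens elastically by PL/(AE) and the spring compresses by P/k; together these equal δ_free.
So P = δ_free / [L/(AE) + 1/k] = 2.164 / [ 750/(1125×100×10³) + 1/(8000) ].
P = 2.164 / 0.0001317 = 16430 N.
σ = P/A = 16430/1125 = 14.61 MPa.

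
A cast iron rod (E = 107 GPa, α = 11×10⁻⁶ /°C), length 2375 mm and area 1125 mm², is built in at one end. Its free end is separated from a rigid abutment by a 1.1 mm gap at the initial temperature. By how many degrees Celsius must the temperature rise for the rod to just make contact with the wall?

ΔT ≈ 42.1 °C

Contact occurs when the free expansion equals the gap: αΔT L = 1.1 mm.
So ΔT = g/(αL) = 1.1/(11×10⁻⁶ × 2375) = 42.11 °C.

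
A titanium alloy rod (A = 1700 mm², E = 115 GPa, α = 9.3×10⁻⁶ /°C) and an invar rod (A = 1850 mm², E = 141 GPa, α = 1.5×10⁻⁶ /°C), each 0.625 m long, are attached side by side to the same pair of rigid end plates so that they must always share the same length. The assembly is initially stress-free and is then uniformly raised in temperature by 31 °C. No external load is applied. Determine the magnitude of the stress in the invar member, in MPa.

σ ≈ 14.6 MPa (tensile)

Equilibrium of a rigid end plate with no external load gives equal and opposite internal forces ±P in the two members. Since α_{titanium alloy} > α_{invar}, heating drives the titanium alloy into compression and the invar into tension.
Equating the net (thermal + elastic) strains gives |α₁ − α₂|·ΔT = P·[1/(A₁E₁) + 1/(A₂E₂)].
|α₁ − α₂|·ΔT = 7.8×10⁻⁶ × 31 = 0.0002418.
1/(A₁E₁) + 1/(A₂E₂) = 1/(1700×115×10³) + 1/(1850×141×10³) = 8.949×10⁻⁹ N⁻¹.
P = 0.0002418 / 8.949×10⁻⁹ = 27020 N = 27.02 kN.
σ_{invar} = P/A₂ = 27020/1850 = 14.61 MPa, tensile.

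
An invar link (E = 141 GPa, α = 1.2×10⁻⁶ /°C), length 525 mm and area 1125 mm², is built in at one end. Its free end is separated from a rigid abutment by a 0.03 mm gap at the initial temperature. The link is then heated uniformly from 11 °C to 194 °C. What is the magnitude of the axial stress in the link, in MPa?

If the wall were absent the link would grow by αΔT L = 1.2×10⁻⁶ × 183 × 525 = 0.1153 mm.
This exceeds the 0.03 mm gap, so the wall pushes back. The portion of expansion that must be recovered elastically is δ_free − gap = 0.1153 − 0.03 = 0.08529 mm.
Compatibility: PL/(AE) = 0.08529 mm, so σ = P/A = E × (0.08529/525) = 22.91 MPa.

σ ≈ 22.9 MPa (compressive)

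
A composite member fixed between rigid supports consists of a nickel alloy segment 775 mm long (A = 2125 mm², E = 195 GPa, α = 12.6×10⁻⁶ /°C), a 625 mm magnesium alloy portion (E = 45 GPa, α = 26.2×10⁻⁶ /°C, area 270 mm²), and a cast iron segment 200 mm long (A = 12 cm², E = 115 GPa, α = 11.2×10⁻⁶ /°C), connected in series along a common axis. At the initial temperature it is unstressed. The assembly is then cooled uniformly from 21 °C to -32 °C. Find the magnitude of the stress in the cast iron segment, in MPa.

σ ≈ 22.9 MPa (tensile)

If the supports were absent, the total length change would be Σ αᵢΔT Lᵢ = 12.6×10⁻⁶×53×775 + 26.2×10⁻⁶×53×625 + 11.2×10⁻⁶×53×200 = 1.504 mm.
The rigid supports impose zero overall length change; the single axial force P common to all segments must satisfy P Σ Lᵢ/(AᵢEᵢ) = δ_free.
Σ Lᵢ/(AᵢEᵢ) = 775/(2125×195×10³) + 625/(270×45×10³) + 200/(1200×115×10³) = 5.476×10⁻⁵ mm/N.
Hence P = δ_free / Σ(L/AE) = 1.504/5.476×10⁻⁵ = 27.47 kN (tensile).
σ_{cast iron} = P / A = 27470 / 1200 = 22.89 MPa.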